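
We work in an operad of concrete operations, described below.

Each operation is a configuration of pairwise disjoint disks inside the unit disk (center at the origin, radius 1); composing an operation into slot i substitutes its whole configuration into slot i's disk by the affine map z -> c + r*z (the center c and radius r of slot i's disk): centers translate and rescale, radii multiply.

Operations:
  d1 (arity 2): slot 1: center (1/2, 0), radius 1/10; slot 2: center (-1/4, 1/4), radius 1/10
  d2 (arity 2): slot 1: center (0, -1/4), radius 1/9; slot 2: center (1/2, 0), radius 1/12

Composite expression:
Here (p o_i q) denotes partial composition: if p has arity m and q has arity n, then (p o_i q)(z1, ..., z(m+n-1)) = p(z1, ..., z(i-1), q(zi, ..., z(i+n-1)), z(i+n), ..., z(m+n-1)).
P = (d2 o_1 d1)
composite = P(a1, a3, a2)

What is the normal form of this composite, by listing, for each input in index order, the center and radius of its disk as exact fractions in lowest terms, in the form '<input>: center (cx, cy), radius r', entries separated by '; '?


a1: center (1/18, -1/4), radius 1/90; a2: center (1/2, 0), radius 1/12; a3: center (-1/36, -2/9), radius 1/90

Follow each a-input down from d2: c' goes to c + r*c', radius to r*r'.
input a1: applying the 2 nested substitutions gives center (1/18, -1/4), radius 1/90
input a3: applying the 2 nested substitutions gives center (-1/36, -2/9), radius 1/90
input a2: applying the 1 nested substitution gives center (1/2, 0), radius 1/12


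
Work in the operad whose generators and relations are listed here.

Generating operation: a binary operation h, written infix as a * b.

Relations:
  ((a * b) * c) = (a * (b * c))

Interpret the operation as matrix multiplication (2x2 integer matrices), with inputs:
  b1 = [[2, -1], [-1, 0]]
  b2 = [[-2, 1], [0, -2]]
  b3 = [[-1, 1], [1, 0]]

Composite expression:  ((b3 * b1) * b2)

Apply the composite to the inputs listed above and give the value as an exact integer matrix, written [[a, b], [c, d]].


[[6, -5], [-4, 4]]

(b3 * b1) = [[-3, 1], [2, -1]]
((b3 * b1) * b2) = [[6, -5], [-4, 4]]


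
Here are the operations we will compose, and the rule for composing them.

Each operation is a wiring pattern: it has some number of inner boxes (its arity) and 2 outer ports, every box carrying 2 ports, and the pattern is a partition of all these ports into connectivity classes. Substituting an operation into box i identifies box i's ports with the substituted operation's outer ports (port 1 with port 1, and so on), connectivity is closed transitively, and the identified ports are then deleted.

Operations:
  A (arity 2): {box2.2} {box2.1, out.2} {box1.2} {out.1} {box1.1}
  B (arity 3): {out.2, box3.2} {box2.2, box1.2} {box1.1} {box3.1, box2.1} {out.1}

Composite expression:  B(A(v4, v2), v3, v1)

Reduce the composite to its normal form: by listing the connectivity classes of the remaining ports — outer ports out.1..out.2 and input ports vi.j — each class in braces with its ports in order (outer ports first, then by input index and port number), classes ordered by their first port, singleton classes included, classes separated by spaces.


{out.1} {out.2, v1.2} {v1.1, v3.1} {v2.1, v3.2} {v2.2} {v4.1} {v4.2}

Treat the ports identified at B as solder joints: merge, then drop.
through A, on inputs (v4, v2): {out.1} {out.2, v2.1} {v2.2} {v4.1} {v4.2} (out.j = stage outer ports)
through B, on inputs (v4, v2, v3, v1): {out.1} {out.2, v1.2} {v1.1, v3.1} {v2.1, v3.2} {v2.2} {v4.1} {v4.2} (out.j = stage outer ports)


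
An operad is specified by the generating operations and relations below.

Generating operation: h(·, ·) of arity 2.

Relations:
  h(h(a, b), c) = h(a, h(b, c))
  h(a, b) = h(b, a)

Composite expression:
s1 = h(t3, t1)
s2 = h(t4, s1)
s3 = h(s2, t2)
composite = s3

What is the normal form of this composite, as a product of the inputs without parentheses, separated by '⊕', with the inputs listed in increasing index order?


t1 ⊕ t2 ⊕ t3 ⊕ t4

With h associative and commutative, the t-input set is all that matters.
h(t3, t1) unparenthesizes to t3 ⊕ t1
h(t4, h(t3, t1)) unparenthesizes to t4 ⊕ t3 ⊕ t1
h(h(t4, h(t3, t1)), t2) unparenthesizes to t4 ⊕ t3 ⊕ t1 ⊕ t2
rearranged into index order: t1 ⊕ t2 ⊕ t3 ⊕ t4


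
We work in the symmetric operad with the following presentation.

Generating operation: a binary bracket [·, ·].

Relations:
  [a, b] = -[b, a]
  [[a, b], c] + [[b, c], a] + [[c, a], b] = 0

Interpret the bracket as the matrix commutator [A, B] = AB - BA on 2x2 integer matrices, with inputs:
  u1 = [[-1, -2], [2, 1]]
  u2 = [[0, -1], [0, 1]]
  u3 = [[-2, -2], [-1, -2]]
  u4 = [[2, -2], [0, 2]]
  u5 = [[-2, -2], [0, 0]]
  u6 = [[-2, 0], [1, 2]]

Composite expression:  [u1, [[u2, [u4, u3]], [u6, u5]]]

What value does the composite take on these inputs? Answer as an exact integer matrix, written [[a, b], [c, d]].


[[32, 0], [-32, -32]]

[u4, u3] = [[2, 0], [0, -2]]
[u2, [u4, u3]] = [[0, 4], [0, 0]]
[u6, u5] = [[2, 8], [-2, -2]]
[[u2, [u4, u3]], [u6, u5]] = [[-8, -16], [0, 8]]
[u1, [[u2, [u4, u3]], [u6, u5]]] = [[32, 0], [-32, -32]]


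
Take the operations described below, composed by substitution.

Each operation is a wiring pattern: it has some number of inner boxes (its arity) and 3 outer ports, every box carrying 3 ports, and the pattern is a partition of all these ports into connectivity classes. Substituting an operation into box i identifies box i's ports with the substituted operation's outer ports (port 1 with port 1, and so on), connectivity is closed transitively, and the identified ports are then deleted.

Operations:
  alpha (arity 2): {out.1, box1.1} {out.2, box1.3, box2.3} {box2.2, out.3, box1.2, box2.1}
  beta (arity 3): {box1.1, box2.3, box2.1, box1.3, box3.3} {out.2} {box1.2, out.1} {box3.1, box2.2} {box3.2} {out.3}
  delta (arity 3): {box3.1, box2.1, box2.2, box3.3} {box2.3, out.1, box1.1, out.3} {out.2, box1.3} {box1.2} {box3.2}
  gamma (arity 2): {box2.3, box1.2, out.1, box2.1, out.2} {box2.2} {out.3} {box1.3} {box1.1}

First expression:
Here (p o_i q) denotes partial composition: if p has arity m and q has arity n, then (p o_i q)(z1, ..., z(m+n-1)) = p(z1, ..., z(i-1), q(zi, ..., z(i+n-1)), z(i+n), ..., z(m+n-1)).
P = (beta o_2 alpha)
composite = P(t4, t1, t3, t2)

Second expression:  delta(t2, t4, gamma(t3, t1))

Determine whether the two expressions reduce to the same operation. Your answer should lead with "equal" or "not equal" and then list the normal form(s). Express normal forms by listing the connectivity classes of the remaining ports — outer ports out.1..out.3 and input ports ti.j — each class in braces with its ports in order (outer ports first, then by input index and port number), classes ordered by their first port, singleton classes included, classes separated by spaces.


not equal: they reduce to {out.1, t4.2} {out.2} {out.3} {t1.1, t1.2, t2.3, t3.1, t3.2, t4.1, t4.3} {t1.3, t2.1, t3.3} {t2.2} and {out.1, out.3, t2.1, t4.3} {out.2, t2.3} {t1.1, t1.3, t3.2, t4.1, t4.2} {t1.2} {t2.2} {t3.1} {t3.3}

Normal form of the first expression: {out.1, t4.2} {out.2} {out.3} {t1.1, t1.2, t2.3, t3.1, t3.2, t4.1, t4.3} {t1.3, t2.1, t3.3} {t2.2}
Normal form of the second expression: {out.1, out.3, t2.1, t4.3} {out.2, t2.3} {t1.1, t1.3, t3.2, t4.1, t4.2} {t1.2} {t2.2} {t3.1} {t3.3}
Different reductions; not equal.


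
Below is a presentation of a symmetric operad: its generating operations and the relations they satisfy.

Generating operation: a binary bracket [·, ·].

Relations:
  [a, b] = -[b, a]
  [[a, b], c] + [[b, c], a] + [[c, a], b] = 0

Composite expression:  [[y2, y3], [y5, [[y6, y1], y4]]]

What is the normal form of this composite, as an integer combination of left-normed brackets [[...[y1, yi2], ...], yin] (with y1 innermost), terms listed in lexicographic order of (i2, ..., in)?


-[[[[[y1, y6], y4], y5], y2], y3] + [[[[[y1, y6], y4], y5], y3], y2]

Antisymmetry and Jacobi reduce to y1-anchored left-normed brackets.
Composite bracket: [[y2, y3], [y5, [[y6, y1], y4]]]
Applying ab - ba throughout gives 32 signed words (2^5 = 32).
Only words starting with y1 matter:
  the word y1y6y4y5y2y3 carries sign -1 and contributes -[[[[[y1, y6], y4], y5], y2], y3]
  the word y1y6y4y5y3y2 carries sign +1 and contributes +[[[[[y1, y6], y4], y5], y3], y2]


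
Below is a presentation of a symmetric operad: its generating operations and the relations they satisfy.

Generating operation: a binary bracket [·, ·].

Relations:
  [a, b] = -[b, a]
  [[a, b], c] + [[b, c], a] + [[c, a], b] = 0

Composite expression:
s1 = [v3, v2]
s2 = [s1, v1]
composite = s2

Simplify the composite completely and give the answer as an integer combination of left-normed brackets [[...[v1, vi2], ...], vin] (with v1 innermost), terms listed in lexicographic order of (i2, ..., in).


Skip Jacobi rewriting: expand, keep v1-initial words, read off terms.
Composite bracket: [[v3, v2], v1]
The bracket unfolds into 4 signed words via [a, b] = ab - ba (2^2 = 4).
Keep just the words that open with v1:
  v1v2v3 (sign +1) contributes +[[v1, v2], v3]
  v1v3v2 (sign -1) contributes -[[v1, v3], v2]

[[v1, v2], v3] - [[v1, v3], v2]


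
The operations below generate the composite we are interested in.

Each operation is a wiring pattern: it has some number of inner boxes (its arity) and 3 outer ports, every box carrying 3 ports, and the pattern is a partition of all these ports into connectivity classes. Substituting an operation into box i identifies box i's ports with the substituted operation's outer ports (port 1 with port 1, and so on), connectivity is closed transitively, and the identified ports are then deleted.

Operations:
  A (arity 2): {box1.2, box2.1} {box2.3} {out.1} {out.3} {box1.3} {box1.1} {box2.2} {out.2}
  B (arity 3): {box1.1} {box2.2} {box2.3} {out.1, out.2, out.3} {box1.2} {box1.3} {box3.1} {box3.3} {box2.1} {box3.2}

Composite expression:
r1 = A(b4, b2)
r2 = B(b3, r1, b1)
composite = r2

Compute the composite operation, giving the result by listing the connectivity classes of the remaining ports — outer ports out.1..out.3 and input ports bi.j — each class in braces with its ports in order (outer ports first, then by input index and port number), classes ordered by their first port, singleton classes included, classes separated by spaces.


After gluing at B, chains via deleted ports link the b-ports.
the subtree at A composes to {out.1} {out.2} {out.3} {b2.1, b4.2} {b2.2} {b2.3} {b4.1} {b4.3} on (b4, b2); out.j = own outer ports
the subtree at B composes to {out.1, out.2, out.3} {b1.1} {b1.2} {b1.3} {b2.1, b4.2} {b2.2} {b2.3} {b3.1} {b3.2} {b3.3} {b4.1} {b4.3} on (b3, b4, b2, b1); out.j = own outer ports

{out.1, out.2, out.3} {b1.1} {b1.2} {b1.3} {b2.1, b4.2} {b2.2} {b2.3} {b3.1} {b3.2} {b3.3} {b4.1} {b4.3}


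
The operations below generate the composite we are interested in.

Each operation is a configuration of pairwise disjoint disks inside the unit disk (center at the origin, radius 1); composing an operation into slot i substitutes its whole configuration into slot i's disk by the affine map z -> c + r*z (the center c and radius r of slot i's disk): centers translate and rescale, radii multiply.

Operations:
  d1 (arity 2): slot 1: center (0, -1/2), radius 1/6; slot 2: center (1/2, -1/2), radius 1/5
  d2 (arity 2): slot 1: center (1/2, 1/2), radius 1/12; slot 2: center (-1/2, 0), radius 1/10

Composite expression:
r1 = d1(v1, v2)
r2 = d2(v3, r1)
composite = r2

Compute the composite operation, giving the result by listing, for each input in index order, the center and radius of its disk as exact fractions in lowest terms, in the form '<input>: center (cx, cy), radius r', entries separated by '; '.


v1: center (-1/2, -1/20), radius 1/60; v2: center (-9/20, -1/20), radius 1/50; v3: center (1/2, 1/2), radius 1/12


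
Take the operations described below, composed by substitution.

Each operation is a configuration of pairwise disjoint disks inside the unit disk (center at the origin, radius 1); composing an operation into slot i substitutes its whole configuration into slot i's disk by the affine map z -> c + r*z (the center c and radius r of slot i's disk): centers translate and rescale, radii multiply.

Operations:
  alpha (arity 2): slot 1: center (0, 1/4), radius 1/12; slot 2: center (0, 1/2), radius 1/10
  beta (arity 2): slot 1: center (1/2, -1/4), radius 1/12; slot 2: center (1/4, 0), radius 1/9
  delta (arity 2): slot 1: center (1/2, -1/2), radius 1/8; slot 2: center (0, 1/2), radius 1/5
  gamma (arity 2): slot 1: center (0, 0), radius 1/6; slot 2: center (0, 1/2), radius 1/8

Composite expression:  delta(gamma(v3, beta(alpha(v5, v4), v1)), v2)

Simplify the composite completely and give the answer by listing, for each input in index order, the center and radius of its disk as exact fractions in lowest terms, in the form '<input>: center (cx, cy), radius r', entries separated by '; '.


Follow each v-input down from delta: c' goes to c + r*c', radius to r*r'.
v3 passes through 2 substitutions, ending at center (1/2, -1/2), radius 1/48
v5 passes through 4 substitutions, ending at center (65/128, -1355/3072), radius 1/9216
v4 passes through 4 substitutions, ending at center (65/128, -677/1536), radius 1/7680
v1 passes through 3 substitutions, ending at center (129/256, -7/16), radius 1/576
v2 passes through 1 substitution, ending at center (0, 1/2), radius 1/5

v1: center (129/256, -7/16), radius 1/576; v2: center (0, 1/2), radius 1/5; v3: center (1/2, -1/2), radius 1/48; v4: center (65/128, -677/1536), radius 1/7680; v5: center (65/128, -1355/3072), radius 1/9216


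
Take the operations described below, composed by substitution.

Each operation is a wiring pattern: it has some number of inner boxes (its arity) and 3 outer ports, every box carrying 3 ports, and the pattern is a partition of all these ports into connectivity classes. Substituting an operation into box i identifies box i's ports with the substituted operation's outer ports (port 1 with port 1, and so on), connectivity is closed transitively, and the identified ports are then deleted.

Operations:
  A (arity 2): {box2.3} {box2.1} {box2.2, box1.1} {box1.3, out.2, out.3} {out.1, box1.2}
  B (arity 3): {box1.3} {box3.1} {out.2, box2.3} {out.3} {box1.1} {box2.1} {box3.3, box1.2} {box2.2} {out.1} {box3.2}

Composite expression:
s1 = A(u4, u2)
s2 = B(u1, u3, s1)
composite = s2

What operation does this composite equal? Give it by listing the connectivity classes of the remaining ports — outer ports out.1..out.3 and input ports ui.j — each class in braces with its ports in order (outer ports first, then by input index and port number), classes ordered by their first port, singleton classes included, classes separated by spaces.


{out.1} {out.2, u3.3} {out.3} {u1.1} {u1.2, u4.3} {u1.3} {u2.1} {u2.2, u4.1} {u2.3} {u3.1} {u3.2} {u4.2}

Reachability decides: close wires over B-identified ports.
stage A: inputs (u4, u2), connectivity {out.1, u4.2} {out.2, out.3, u4.3} {u2.1} {u2.2, u4.1} {u2.3}, out.j its boundary
stage B: inputs (u1, u3, u4, u2), connectivity {out.1} {out.2, u3.3} {out.3} {u1.1} {u1.2, u4.3} {u1.3} {u2.1} {u2.2, u4.1} {u2.3} {u3.1} {u3.2} {u4.2}, out.j its boundary


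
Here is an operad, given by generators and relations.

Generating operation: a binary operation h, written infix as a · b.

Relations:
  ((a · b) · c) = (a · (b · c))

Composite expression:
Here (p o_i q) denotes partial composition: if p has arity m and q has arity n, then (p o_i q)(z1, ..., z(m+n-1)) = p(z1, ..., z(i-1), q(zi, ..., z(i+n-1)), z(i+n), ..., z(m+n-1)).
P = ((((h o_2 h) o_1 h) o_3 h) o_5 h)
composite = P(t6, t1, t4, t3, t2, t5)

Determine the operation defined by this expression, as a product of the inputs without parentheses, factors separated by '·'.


t6 · t1 · t4 · t3 · t2 · t5


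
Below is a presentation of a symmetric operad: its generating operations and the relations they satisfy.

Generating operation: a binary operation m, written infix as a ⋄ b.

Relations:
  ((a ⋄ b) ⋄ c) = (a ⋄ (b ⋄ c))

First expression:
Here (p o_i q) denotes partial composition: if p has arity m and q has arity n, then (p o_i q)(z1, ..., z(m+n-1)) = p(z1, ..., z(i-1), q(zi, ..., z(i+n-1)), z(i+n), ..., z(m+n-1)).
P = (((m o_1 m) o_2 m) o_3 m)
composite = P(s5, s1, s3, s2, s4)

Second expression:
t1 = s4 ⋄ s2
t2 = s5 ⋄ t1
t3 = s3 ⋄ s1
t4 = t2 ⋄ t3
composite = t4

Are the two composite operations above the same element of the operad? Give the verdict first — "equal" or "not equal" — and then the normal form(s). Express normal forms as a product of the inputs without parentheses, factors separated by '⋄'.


not equal; the first gives s5 ⋄ s1 ⋄ s3 ⋄ s2 ⋄ s4 and the second s5 ⋄ s4 ⋄ s2 ⋄ s3 ⋄ s1

The first expression reduces to s5 ⋄ s1 ⋄ s3 ⋄ s2 ⋄ s4
The second expression reduces to s5 ⋄ s4 ⋄ s2 ⋄ s3 ⋄ s1
The forms do not match — not equal.


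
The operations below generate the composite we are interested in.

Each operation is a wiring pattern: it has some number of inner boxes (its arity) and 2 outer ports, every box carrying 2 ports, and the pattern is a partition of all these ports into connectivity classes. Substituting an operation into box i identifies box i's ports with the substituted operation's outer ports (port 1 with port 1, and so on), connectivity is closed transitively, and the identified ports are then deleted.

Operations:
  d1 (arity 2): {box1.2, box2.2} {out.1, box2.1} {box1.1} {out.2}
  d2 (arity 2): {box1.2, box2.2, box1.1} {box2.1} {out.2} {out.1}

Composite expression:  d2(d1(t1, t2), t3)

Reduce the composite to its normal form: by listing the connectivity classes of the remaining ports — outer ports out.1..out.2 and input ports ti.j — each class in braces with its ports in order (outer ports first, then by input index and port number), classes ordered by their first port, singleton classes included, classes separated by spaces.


{out.1} {out.2} {t1.1} {t1.2, t2.2} {t2.1, t3.2} {t3.1}


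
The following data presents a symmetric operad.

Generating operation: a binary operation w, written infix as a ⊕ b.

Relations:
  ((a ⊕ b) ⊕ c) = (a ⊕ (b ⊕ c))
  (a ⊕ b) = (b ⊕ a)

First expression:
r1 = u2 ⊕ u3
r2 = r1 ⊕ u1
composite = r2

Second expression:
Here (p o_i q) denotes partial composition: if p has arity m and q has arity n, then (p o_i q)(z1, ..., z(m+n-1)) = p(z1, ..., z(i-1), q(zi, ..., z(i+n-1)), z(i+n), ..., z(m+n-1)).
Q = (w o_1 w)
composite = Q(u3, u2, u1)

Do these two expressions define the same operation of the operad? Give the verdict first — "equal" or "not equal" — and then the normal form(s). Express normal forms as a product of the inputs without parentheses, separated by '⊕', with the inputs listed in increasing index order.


equal; both compose to u1 ⊕ u2 ⊕ u3

The first expression, normalized: u1 ⊕ u2 ⊕ u3
The second expression, normalized: u1 ⊕ u2 ⊕ u3
Both agree, so they are equal.


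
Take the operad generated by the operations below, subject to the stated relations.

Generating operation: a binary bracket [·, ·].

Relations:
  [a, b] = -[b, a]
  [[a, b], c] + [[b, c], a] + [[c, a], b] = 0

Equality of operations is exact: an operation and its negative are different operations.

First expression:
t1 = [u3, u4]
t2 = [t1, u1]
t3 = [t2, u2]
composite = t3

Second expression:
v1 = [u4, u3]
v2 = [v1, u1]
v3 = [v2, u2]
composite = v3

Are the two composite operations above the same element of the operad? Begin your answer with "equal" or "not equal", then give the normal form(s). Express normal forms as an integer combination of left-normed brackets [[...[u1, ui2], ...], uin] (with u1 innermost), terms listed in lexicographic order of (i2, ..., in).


not equal; the first gives -[[[u1, u3], u4], u2] + [[[u1, u4], u3], u2] and the second [[[u1, u3], u4], u2] - [[[u1, u4], u3], u2]

The first composite normalizes to -[[[u1, u3], u4], u2] + [[[u1, u4], u3], u2]
The second composite normalizes to [[[u1, u3], u4], u2] - [[[u1, u4], u3], u2]
No match — not equal.


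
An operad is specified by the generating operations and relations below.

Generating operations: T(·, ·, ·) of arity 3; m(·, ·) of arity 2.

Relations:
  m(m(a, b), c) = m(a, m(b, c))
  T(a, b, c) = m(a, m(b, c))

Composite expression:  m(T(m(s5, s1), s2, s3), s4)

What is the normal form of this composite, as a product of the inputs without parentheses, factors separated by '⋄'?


Associativity of m dissolves the nesting; only the s-input order survives.
m(s5, s1) reduces to s5 ⋄ s1
T(m(s5, s1), s2, s3) reduces to s5 ⋄ s1 ⋄ s2 ⋄ s3
m(T(m(s5, s1), s2, s3), s4) reduces to s5 ⋄ s1 ⋄ s2 ⋄ s3 ⋄ s4

s5 ⋄ s1 ⋄ s2 ⋄ s3 ⋄ s4


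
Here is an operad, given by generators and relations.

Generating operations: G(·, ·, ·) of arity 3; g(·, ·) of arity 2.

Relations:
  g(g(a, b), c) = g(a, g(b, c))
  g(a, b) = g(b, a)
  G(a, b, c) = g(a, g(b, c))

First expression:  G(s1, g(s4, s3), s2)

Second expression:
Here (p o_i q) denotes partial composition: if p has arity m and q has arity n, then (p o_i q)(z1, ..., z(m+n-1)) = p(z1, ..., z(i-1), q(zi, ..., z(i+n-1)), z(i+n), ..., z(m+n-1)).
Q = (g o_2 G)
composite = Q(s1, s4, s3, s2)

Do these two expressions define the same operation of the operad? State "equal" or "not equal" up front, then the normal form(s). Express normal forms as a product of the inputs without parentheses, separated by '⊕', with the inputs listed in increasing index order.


In normal form, the first expression is s1 ⊕ s2 ⊕ s3 ⊕ s4
In normal form, the second expression is s1 ⊕ s2 ⊕ s3 ⊕ s4
The normal forms match — equal.

equal — both sides give s1 ⊕ s2 ⊕ s3 ⊕ s4


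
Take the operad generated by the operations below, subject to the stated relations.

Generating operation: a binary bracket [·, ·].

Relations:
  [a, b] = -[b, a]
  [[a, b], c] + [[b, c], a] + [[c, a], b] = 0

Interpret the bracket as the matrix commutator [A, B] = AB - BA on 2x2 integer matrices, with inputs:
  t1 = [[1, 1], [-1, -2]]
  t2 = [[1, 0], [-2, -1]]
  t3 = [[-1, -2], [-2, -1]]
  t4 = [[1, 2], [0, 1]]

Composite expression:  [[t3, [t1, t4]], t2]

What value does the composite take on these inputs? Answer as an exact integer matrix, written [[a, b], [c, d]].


[[-16, -16], [32, 16]]

[t1, t4] = [[2, 6], [0, -2]]
[t3, [t1, t4]] = [[12, 8], [-8, -12]]
[[t3, [t1, t4]], t2] = [[-16, -16], [32, 16]]


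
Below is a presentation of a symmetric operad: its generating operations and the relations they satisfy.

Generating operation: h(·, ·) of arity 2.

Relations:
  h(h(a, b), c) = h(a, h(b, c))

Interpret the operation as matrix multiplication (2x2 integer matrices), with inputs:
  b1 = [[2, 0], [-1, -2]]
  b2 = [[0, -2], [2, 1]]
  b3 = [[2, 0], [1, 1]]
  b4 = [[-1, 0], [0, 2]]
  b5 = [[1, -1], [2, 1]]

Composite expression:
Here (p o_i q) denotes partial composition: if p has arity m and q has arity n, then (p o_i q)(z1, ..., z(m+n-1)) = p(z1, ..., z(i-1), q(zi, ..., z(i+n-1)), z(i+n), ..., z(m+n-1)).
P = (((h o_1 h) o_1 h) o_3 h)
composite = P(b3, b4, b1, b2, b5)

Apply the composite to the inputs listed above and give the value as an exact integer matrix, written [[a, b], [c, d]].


[[16, 8], [0, 12]]

h(b3, b4) = [[-2, 0], [-1, 2]]
h(b1, b2) = [[0, -4], [-4, 0]]
h(h(b3, b4), h(b1, b2)) = [[0, 8], [-8, 4]]
h(h(h(b3, b4), h(b1, b2)), b5) = [[16, 8], [0, 12]]


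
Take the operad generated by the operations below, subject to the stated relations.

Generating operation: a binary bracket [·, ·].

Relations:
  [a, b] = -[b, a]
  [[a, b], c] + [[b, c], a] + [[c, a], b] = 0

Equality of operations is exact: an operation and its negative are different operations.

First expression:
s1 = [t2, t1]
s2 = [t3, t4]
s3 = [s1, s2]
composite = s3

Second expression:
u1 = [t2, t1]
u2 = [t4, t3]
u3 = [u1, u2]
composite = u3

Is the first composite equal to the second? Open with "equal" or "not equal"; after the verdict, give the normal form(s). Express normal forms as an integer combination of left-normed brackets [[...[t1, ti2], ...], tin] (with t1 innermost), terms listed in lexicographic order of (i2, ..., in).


not equal — first -[[[t1, t2], t3], t4] + [[[t1, t2], t4], t3], second [[[t1, t2], t3], t4] - [[[t1, t2], t4], t3]

Reducing the first expression gives -[[[t1, t2], t3], t4] + [[[t1, t2], t4], t3]
Reducing the second expression gives [[[t1, t2], t3], t4] - [[[t1, t2], t4], t3]
The normal forms differ: not equal.


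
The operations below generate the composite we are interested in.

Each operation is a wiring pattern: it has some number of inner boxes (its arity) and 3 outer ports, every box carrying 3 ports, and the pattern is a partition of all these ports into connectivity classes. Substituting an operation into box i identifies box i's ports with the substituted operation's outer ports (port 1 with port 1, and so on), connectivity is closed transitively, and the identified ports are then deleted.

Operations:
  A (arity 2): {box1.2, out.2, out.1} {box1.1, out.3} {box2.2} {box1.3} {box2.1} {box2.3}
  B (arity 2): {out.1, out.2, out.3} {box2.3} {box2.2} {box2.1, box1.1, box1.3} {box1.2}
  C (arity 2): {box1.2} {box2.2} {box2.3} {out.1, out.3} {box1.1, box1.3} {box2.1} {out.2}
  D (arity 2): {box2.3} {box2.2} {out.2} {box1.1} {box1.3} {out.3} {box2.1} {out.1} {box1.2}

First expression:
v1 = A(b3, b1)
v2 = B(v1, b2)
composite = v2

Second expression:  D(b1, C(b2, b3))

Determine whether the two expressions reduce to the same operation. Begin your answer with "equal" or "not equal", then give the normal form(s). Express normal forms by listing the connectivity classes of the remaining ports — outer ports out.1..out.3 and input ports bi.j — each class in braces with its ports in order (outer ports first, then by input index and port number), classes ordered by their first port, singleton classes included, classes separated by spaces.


The first composite normalizes to {out.1, out.2, out.3} {b1.1} {b1.2} {b1.3} {b2.1, b3.1, b3.2} {b2.2} {b2.3} {b3.3}
The second composite normalizes to {out.1} {out.2} {out.3} {b1.1} {b1.2} {b1.3} {b2.1, b2.3} {b2.2} {b3.1} {b3.2} {b3.3}
The normal forms differ: not equal.

not equal; the first gives {out.1, out.2, out.3} {b1.1} {b1.2} {b1.3} {b2.1, b3.1, b3.2} {b2.2} {b2.3} {b3.3} and the second {out.1} {out.2} {out.3} {b1.1} {b1.2} {b1.3} {b2.1, b2.3} {b2.2} {b3.1} {b3.2} {b3.3}


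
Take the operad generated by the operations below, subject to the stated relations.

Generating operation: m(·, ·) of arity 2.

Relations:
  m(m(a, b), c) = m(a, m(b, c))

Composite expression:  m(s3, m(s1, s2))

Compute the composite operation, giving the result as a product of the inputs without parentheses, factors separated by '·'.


s3 · s1 · s2


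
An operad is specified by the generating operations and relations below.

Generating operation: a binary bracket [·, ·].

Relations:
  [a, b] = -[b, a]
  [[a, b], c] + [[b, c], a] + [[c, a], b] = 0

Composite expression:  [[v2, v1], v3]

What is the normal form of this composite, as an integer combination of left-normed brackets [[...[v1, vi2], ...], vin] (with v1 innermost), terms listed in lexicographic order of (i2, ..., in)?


-[[v1, v2], v3]


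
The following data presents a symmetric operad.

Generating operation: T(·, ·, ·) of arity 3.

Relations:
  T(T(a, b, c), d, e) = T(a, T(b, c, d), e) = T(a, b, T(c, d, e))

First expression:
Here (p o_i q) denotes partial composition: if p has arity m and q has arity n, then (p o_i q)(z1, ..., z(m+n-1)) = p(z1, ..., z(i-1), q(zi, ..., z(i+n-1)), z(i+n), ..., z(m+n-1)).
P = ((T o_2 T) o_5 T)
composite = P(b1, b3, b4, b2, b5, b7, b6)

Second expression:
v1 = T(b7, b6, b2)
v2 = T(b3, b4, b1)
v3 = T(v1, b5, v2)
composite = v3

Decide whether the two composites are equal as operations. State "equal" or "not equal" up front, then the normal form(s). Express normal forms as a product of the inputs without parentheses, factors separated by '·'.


not equal; the first gives b1 · b3 · b4 · b2 · b5 · b7 · b6 and the second b7 · b6 · b2 · b5 · b3 · b4 · b1

Reducing the first expression gives b1 · b3 · b4 · b2 · b5 · b7 · b6
Reducing the second expression gives b7 · b6 · b2 · b5 · b3 · b4 · b1
The forms do not match — not equal.


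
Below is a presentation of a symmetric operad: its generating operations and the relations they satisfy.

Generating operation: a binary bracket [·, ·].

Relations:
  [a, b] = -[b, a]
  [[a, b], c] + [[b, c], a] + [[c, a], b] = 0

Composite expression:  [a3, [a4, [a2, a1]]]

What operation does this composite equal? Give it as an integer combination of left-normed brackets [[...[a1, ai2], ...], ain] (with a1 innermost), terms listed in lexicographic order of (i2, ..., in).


Expand each bracket as ab - ba; the a1-initial words give the coefficients.
Composite bracket: [a3, [a4, [a2, a1]]]
Full expansion: 8 signed words from ab - ba (2^3 = 8).
Keep just the words that open with a1:
  from a1a2a4a3, sign -1: term -[[[a1, a2], a4], a3]

-[[[a1, a2], a4], a3]


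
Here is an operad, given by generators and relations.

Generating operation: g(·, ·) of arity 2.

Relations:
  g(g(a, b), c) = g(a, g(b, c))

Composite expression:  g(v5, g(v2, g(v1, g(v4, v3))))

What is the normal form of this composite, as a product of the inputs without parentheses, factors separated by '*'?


All parenthesizations of g agree; list the v-inputs left to right.
g(v4, v3) reduces to v4 * v3
g(v1, g(v4, v3)) reduces to v1 * v4 * v3
g(v2, g(v1, g(v4, v3))) reduces to v2 * v1 * v4 * v3
g(v5, g(v2, g(v1, g(v4, v3)))) reduces to v5 * v2 * v1 * v4 * v3

v5 * v2 * v1 * v4 * v3


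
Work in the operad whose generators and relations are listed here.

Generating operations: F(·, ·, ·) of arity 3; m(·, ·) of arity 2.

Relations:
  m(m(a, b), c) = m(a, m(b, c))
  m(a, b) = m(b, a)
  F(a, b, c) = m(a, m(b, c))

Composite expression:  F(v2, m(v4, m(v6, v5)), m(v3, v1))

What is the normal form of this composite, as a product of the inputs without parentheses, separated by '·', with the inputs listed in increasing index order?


v1 · v2 · v3 · v4 · v5 · v6

Reordering under F is free, so list the v-inputs canonically.
m(v6, v5) collapses to v6 · v5
m(v4, m(v6, v5)) collapses to v4 · v6 · v5
m(v3, v1) collapses to v3 · v1
F(v2, m(v4, m(v6, v5)), m(v3, v1)) collapses to v2 · v4 · v6 · v5 · v3 · v1
rearranged into index order: v1 · v2 · v3 · v4 · v5 · v6


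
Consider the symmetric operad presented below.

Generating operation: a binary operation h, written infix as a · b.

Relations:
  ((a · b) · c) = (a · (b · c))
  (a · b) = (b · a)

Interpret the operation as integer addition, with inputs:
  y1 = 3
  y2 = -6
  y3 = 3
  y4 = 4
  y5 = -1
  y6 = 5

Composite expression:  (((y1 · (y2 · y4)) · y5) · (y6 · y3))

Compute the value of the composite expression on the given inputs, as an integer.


8


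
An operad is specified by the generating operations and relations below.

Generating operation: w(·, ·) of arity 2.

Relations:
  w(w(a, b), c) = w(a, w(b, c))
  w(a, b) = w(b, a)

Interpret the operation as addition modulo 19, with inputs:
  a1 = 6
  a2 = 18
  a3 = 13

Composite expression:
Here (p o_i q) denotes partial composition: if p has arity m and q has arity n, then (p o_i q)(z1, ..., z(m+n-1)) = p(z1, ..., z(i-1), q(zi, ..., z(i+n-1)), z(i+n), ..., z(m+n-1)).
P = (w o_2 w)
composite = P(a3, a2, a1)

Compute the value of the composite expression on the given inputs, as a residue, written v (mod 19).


w(a2, a1) = 5
w(a3, w(a2, a1)) = 18

18 (mod 19)


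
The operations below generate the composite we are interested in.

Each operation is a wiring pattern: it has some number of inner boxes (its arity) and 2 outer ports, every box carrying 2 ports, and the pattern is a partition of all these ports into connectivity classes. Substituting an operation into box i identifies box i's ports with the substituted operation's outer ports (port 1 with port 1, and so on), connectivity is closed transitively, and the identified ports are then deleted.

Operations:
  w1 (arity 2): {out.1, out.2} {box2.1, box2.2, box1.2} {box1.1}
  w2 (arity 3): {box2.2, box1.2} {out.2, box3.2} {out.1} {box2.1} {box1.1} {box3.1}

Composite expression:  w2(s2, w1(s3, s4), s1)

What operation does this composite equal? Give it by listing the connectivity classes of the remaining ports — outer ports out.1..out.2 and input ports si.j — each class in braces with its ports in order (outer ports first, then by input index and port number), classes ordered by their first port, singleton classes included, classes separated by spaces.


{out.1} {out.2, s1.2} {s1.1} {s2.1} {s2.2} {s3.1} {s3.2, s4.1, s4.2}

Substituting into w2 glues patterns; closure does the rest.
stage w1: inputs (s3, s4), connectivity {out.1, out.2} {s3.1} {s3.2, s4.1, s4.2}, out.j its boundary
stage w2: inputs (s2, s3, s4, s1), connectivity {out.1} {out.2, s1.2} {s1.1} {s2.1} {s2.2} {s3.1} {s3.2, s4.1, s4.2}, out.j its boundary


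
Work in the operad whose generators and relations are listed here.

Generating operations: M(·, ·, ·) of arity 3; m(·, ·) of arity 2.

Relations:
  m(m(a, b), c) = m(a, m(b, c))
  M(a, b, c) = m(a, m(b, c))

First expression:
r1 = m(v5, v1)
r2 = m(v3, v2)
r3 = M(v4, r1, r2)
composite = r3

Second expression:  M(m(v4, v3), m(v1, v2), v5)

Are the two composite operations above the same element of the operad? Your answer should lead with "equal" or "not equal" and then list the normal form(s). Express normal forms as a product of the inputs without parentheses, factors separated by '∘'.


not equal: they reduce to v4 ∘ v5 ∘ v1 ∘ v3 ∘ v2 and v4 ∘ v3 ∘ v1 ∘ v2 ∘ v5

Reducing the first expression gives v4 ∘ v5 ∘ v1 ∘ v3 ∘ v2
Reducing the second expression gives v4 ∘ v3 ∘ v1 ∘ v2 ∘ v5
The normal forms differ: not equal.


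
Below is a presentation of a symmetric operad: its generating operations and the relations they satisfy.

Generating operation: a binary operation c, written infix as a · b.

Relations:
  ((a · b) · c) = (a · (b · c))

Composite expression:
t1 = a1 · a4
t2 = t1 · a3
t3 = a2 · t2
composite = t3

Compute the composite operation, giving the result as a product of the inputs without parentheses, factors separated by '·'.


a2 · a1 · a4 · a3

Every regrouping of c is equal, so read the a-inputs in written order.
(a1 · a4) linearizes to a1 · a4
((a1 · a4) · a3) linearizes to a1 · a4 · a3
(a2 · ((a1 · a4) · a3)) linearizes to a2 · a1 · a4 · a3


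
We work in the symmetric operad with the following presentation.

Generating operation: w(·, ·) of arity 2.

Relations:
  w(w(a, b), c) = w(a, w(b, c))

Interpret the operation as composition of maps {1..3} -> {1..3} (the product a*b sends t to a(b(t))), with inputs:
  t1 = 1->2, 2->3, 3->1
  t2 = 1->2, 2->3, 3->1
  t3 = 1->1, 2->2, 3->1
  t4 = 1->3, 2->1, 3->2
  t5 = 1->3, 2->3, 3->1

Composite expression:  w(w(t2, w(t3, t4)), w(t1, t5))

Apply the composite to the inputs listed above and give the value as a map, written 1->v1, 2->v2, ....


1->2, 2->2, 3->2

w(t3, t4) = 1->1, 2->1, 3->2
w(t2, w(t3, t4)) = 1->2, 2->2, 3->3
w(t1, t5) = 1->1, 2->1, 3->2
w(w(t2, w(t3, t4)), w(t1, t5)) = 1->2, 2->2, 3->2


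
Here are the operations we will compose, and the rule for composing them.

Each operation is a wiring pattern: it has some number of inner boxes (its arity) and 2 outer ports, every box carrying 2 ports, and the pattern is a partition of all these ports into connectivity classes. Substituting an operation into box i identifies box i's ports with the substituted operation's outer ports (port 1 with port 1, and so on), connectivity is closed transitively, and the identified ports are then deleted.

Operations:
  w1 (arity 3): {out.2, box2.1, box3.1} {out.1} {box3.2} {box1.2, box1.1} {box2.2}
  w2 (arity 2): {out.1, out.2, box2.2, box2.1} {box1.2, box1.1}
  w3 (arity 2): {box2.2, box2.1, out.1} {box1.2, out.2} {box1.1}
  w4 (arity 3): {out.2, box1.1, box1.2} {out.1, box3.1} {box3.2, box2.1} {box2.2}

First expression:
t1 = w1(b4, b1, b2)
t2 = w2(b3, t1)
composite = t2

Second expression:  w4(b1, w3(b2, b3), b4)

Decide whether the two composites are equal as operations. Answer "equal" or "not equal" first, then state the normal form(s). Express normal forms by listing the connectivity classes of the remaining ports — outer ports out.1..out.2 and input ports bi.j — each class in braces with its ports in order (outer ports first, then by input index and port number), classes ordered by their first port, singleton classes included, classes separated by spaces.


not equal: they reduce to {out.1, out.2, b1.1, b2.1} {b1.2} {b2.2} {b3.1, b3.2} {b4.1, b4.2} and {out.1, b4.1} {out.2, b1.1, b1.2} {b2.1} {b2.2} {b3.1, b3.2, b4.2}

The first composite normalizes to {out.1, out.2, b1.1, b2.1} {b1.2} {b2.2} {b3.1, b3.2} {b4.1, b4.2}
The second composite normalizes to {out.1, b4.1} {out.2, b1.1, b1.2} {b2.1} {b2.2} {b3.1, b3.2, b4.2}
The forms do not match — not equal.


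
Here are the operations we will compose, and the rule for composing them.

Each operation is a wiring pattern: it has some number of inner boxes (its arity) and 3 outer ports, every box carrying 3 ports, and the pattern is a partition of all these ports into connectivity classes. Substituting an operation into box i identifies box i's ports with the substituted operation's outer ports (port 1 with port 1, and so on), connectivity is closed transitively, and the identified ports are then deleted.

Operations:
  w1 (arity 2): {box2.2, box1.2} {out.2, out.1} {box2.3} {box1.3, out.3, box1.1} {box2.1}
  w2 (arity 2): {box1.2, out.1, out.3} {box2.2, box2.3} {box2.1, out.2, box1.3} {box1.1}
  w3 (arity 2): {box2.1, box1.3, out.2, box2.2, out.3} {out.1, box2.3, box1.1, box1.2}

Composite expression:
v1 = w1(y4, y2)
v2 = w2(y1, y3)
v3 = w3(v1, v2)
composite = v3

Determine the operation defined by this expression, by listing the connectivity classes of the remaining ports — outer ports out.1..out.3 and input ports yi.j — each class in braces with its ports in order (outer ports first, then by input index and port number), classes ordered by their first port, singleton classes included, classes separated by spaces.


{out.1, out.2, out.3, y1.2, y1.3, y3.1, y4.1, y4.3} {y1.1} {y2.1} {y2.2, y4.2} {y2.3} {y3.2, y3.3}

Treat the ports identified at w3 as solder joints: merge, then drop.
composing w1 on (y4, y2), with out.j its own outer ports: {out.1, out.2} {out.3, y4.1, y4.3} {y2.1} {y2.2, y4.2} {y2.3}
composing w2 on (y1, y3), with out.j its own outer ports: {out.1, out.3, y1.2} {out.2, y1.3, y3.1} {y1.1} {y3.2, y3.3}
composing w3 on (y4, y2, y1, y3), with out.j its own outer ports: {out.1, out.2, out.3, y1.2, y1.3, y3.1, y4.1, y4.3} {y1.1} {y2.1} {y2.2, y4.2} {y2.3} {y3.2, y3.3}


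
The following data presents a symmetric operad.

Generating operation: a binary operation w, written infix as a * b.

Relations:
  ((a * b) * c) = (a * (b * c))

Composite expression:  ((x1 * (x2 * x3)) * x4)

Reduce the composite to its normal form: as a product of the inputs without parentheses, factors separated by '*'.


x1 * x2 * x3 * x4

Every regrouping of w is equal, so read the x-inputs in written order.
(x2 * x3) spells out as x2 * x3
(x1 * (x2 * x3)) spells out as x1 * x2 * x3
((x1 * (x2 * x3)) * x4) spells out as x1 * x2 * x3 * x4


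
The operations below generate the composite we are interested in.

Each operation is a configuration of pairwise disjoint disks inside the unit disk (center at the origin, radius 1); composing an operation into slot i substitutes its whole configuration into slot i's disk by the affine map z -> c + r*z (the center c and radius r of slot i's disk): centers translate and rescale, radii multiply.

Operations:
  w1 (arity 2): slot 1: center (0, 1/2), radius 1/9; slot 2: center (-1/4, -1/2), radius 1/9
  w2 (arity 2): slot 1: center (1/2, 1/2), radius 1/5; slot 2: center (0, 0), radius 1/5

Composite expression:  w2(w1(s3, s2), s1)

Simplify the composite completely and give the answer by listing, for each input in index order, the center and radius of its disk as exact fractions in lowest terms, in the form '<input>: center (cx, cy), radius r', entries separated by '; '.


s1: center (0, 0), radius 1/5; s2: center (9/20, 2/5), radius 1/45; s3: center (1/2, 3/5), radius 1/45
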